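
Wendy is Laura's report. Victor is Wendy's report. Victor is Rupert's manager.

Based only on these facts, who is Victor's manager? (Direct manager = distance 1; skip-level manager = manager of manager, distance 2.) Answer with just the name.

Reconstructing the manager chain from the given facts:
  Laura -> Wendy -> Victor -> Rupert
(each arrow means 'manager of the next')
Positions in the chain (0 = top):
  position of Laura: 0
  position of Wendy: 1
  position of Victor: 2
  position of Rupert: 3

Victor is at position 2; the manager is 1 step up the chain, i.e. position 1: Wendy.

Answer: Wendy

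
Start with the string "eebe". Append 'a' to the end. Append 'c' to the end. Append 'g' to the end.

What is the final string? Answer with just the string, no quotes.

Applying each edit step by step:
Start: "eebe"
Op 1 (append 'a'): "eebe" -> "eebea"
Op 2 (append 'c'): "eebea" -> "eebeac"
Op 3 (append 'g'): "eebeac" -> "eebeacg"

Answer: eebeacg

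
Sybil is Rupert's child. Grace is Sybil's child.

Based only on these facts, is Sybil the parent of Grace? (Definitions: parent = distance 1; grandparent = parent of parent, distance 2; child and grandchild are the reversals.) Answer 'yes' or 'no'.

Answer: yes

Derivation:
Reconstructing the parent chain from the given facts:
  Rupert -> Sybil -> Grace
(each arrow means 'parent of the next')
Positions in the chain (0 = top):
  position of Rupert: 0
  position of Sybil: 1
  position of Grace: 2

Sybil is at position 1, Grace is at position 2; signed distance (j - i) = 1.
'parent' requires j - i = 1. Actual distance is 1, so the relation HOLDS.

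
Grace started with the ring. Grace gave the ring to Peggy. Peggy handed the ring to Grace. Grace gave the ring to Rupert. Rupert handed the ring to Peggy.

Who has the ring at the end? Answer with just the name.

Tracking the ring through each event:
Start: Grace has the ring.
After event 1: Peggy has the ring.
After event 2: Grace has the ring.
After event 3: Rupert has the ring.
After event 4: Peggy has the ring.

Answer: Peggy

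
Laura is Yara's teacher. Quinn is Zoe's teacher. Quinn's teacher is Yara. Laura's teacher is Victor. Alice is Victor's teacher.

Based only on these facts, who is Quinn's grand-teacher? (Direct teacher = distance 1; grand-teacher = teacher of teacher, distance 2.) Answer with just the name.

Answer: Laura

Derivation:
Reconstructing the teacher chain from the given facts:
  Alice -> Victor -> Laura -> Yara -> Quinn -> Zoe
(each arrow means 'teacher of the next')
Positions in the chain (0 = top):
  position of Alice: 0
  position of Victor: 1
  position of Laura: 2
  position of Yara: 3
  position of Quinn: 4
  position of Zoe: 5

Quinn is at position 4; the grand-teacher is 2 steps up the chain, i.e. position 2: Laura.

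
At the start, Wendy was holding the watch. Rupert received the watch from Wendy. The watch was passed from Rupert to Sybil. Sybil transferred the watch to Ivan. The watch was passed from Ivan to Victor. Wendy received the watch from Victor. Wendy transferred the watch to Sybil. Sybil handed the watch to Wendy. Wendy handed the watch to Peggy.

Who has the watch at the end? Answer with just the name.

Answer: Peggy

Derivation:
Tracking the watch through each event:
Start: Wendy has the watch.
After event 1: Rupert has the watch.
After event 2: Sybil has the watch.
After event 3: Ivan has the watch.
After event 4: Victor has the watch.
After event 5: Wendy has the watch.
After event 6: Sybil has the watch.
After event 7: Wendy has the watch.
After event 8: Peggy has the watch.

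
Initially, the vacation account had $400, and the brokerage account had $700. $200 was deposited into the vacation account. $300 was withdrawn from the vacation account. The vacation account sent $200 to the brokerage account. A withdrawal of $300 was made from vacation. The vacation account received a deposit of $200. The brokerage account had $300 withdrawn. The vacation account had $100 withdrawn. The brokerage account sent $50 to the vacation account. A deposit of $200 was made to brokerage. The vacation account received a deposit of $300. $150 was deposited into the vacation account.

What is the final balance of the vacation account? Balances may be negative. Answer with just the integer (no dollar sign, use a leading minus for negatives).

Answer: 400

Derivation:
Tracking account balances step by step:
Start: vacation=400, brokerage=700
Event 1 (deposit 200 to vacation): vacation: 400 + 200 = 600. Balances: vacation=600, brokerage=700
Event 2 (withdraw 300 from vacation): vacation: 600 - 300 = 300. Balances: vacation=300, brokerage=700
Event 3 (transfer 200 vacation -> brokerage): vacation: 300 - 200 = 100, brokerage: 700 + 200 = 900. Balances: vacation=100, brokerage=900
Event 4 (withdraw 300 from vacation): vacation: 100 - 300 = -200. Balances: vacation=-200, brokerage=900
Event 5 (deposit 200 to vacation): vacation: -200 + 200 = 0. Balances: vacation=0, brokerage=900
Event 6 (withdraw 300 from brokerage): brokerage: 900 - 300 = 600. Balances: vacation=0, brokerage=600
Event 7 (withdraw 100 from vacation): vacation: 0 - 100 = -100. Balances: vacation=-100, brokerage=600
Event 8 (transfer 50 brokerage -> vacation): brokerage: 600 - 50 = 550, vacation: -100 + 50 = -50. Balances: vacation=-50, brokerage=550
Event 9 (deposit 200 to brokerage): brokerage: 550 + 200 = 750. Balances: vacation=-50, brokerage=750
Event 10 (deposit 300 to vacation): vacation: -50 + 300 = 250. Balances: vacation=250, brokerage=750
Event 11 (deposit 150 to vacation): vacation: 250 + 150 = 400. Balances: vacation=400, brokerage=750

Final balance of vacation: 400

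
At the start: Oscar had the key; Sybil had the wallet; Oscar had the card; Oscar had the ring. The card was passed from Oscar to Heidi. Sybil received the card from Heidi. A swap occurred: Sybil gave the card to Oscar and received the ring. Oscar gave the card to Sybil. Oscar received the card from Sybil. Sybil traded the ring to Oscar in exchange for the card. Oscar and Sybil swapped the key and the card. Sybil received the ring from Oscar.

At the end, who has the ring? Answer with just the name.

Answer: Sybil

Derivation:
Tracking all object holders:
Start: key:Oscar, wallet:Sybil, card:Oscar, ring:Oscar
Event 1 (give card: Oscar -> Heidi). State: key:Oscar, wallet:Sybil, card:Heidi, ring:Oscar
Event 2 (give card: Heidi -> Sybil). State: key:Oscar, wallet:Sybil, card:Sybil, ring:Oscar
Event 3 (swap card<->ring: now card:Oscar, ring:Sybil). State: key:Oscar, wallet:Sybil, card:Oscar, ring:Sybil
Event 4 (give card: Oscar -> Sybil). State: key:Oscar, wallet:Sybil, card:Sybil, ring:Sybil
Event 5 (give card: Sybil -> Oscar). State: key:Oscar, wallet:Sybil, card:Oscar, ring:Sybil
Event 6 (swap ring<->card: now ring:Oscar, card:Sybil). State: key:Oscar, wallet:Sybil, card:Sybil, ring:Oscar
Event 7 (swap key<->card: now key:Sybil, card:Oscar). State: key:Sybil, wallet:Sybil, card:Oscar, ring:Oscar
Event 8 (give ring: Oscar -> Sybil). State: key:Sybil, wallet:Sybil, card:Oscar, ring:Sybil

Final state: key:Sybil, wallet:Sybil, card:Oscar, ring:Sybil
The ring is held by Sybil.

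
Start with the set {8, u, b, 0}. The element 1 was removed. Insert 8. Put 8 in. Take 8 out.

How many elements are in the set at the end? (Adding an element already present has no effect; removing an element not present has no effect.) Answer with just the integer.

Tracking the set through each operation:
Start: {0, 8, b, u}
Event 1 (remove 1): not present, no change. Set: {0, 8, b, u}
Event 2 (add 8): already present, no change. Set: {0, 8, b, u}
Event 3 (add 8): already present, no change. Set: {0, 8, b, u}
Event 4 (remove 8): removed. Set: {0, b, u}

Final set: {0, b, u} (size 3)

Answer: 3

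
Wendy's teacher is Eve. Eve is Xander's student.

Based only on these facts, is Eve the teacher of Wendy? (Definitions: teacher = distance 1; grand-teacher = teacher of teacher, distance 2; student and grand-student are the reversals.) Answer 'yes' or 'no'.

Reconstructing the teacher chain from the given facts:
  Xander -> Eve -> Wendy
(each arrow means 'teacher of the next')
Positions in the chain (0 = top):
  position of Xander: 0
  position of Eve: 1
  position of Wendy: 2

Eve is at position 1, Wendy is at position 2; signed distance (j - i) = 1.
'teacher' requires j - i = 1. Actual distance is 1, so the relation HOLDS.

Answer: yes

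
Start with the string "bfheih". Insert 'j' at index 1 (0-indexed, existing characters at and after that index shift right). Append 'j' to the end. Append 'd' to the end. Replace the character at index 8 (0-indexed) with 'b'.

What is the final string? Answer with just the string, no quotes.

Answer: bjfheihjb

Derivation:
Applying each edit step by step:
Start: "bfheih"
Op 1 (insert 'j' at idx 1): "bfheih" -> "bjfheih"
Op 2 (append 'j'): "bjfheih" -> "bjfheihj"
Op 3 (append 'd'): "bjfheihj" -> "bjfheihjd"
Op 4 (replace idx 8: 'd' -> 'b'): "bjfheihjd" -> "bjfheihjb"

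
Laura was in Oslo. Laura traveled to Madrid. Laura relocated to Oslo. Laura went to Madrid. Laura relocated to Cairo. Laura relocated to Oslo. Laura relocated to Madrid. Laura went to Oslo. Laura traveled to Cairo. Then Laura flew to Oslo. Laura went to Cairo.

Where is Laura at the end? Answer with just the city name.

Answer: Cairo

Derivation:
Tracking Laura's location:
Start: Laura is in Oslo.
After move 1: Oslo -> Madrid. Laura is in Madrid.
After move 2: Madrid -> Oslo. Laura is in Oslo.
After move 3: Oslo -> Madrid. Laura is in Madrid.
After move 4: Madrid -> Cairo. Laura is in Cairo.
After move 5: Cairo -> Oslo. Laura is in Oslo.
After move 6: Oslo -> Madrid. Laura is in Madrid.
After move 7: Madrid -> Oslo. Laura is in Oslo.
After move 8: Oslo -> Cairo. Laura is in Cairo.
After move 9: Cairo -> Oslo. Laura is in Oslo.
After move 10: Oslo -> Cairo. Laura is in Cairo.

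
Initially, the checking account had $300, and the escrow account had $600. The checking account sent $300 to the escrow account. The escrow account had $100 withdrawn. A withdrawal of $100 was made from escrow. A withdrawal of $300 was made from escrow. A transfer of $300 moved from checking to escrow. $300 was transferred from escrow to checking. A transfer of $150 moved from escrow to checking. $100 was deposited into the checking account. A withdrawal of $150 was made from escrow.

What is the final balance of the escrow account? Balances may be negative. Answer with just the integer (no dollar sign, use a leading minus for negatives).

Answer: 100

Derivation:
Tracking account balances step by step:
Start: checking=300, escrow=600
Event 1 (transfer 300 checking -> escrow): checking: 300 - 300 = 0, escrow: 600 + 300 = 900. Balances: checking=0, escrow=900
Event 2 (withdraw 100 from escrow): escrow: 900 - 100 = 800. Balances: checking=0, escrow=800
Event 3 (withdraw 100 from escrow): escrow: 800 - 100 = 700. Balances: checking=0, escrow=700
Event 4 (withdraw 300 from escrow): escrow: 700 - 300 = 400. Balances: checking=0, escrow=400
Event 5 (transfer 300 checking -> escrow): checking: 0 - 300 = -300, escrow: 400 + 300 = 700. Balances: checking=-300, escrow=700
Event 6 (transfer 300 escrow -> checking): escrow: 700 - 300 = 400, checking: -300 + 300 = 0. Balances: checking=0, escrow=400
Event 7 (transfer 150 escrow -> checking): escrow: 400 - 150 = 250, checking: 0 + 150 = 150. Balances: checking=150, escrow=250
Event 8 (deposit 100 to checking): checking: 150 + 100 = 250. Balances: checking=250, escrow=250
Event 9 (withdraw 150 from escrow): escrow: 250 - 150 = 100. Balances: checking=250, escrow=100

Final balance of escrow: 100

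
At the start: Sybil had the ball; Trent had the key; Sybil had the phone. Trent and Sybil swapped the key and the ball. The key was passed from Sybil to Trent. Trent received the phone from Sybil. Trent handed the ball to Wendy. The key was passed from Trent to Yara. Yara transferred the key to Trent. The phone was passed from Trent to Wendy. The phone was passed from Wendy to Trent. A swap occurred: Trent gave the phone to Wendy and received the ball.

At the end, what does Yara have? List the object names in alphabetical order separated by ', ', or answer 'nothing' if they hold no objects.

Tracking all object holders:
Start: ball:Sybil, key:Trent, phone:Sybil
Event 1 (swap key<->ball: now key:Sybil, ball:Trent). State: ball:Trent, key:Sybil, phone:Sybil
Event 2 (give key: Sybil -> Trent). State: ball:Trent, key:Trent, phone:Sybil
Event 3 (give phone: Sybil -> Trent). State: ball:Trent, key:Trent, phone:Trent
Event 4 (give ball: Trent -> Wendy). State: ball:Wendy, key:Trent, phone:Trent
Event 5 (give key: Trent -> Yara). State: ball:Wendy, key:Yara, phone:Trent
Event 6 (give key: Yara -> Trent). State: ball:Wendy, key:Trent, phone:Trent
Event 7 (give phone: Trent -> Wendy). State: ball:Wendy, key:Trent, phone:Wendy
Event 8 (give phone: Wendy -> Trent). State: ball:Wendy, key:Trent, phone:Trent
Event 9 (swap phone<->ball: now phone:Wendy, ball:Trent). State: ball:Trent, key:Trent, phone:Wendy

Final state: ball:Trent, key:Trent, phone:Wendy
Yara holds: (nothing).

Answer: nothing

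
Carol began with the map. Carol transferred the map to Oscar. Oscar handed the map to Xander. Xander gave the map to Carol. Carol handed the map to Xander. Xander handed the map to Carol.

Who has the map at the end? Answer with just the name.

Tracking the map through each event:
Start: Carol has the map.
After event 1: Oscar has the map.
After event 2: Xander has the map.
After event 3: Carol has the map.
After event 4: Xander has the map.
After event 5: Carol has the map.

Answer: Carol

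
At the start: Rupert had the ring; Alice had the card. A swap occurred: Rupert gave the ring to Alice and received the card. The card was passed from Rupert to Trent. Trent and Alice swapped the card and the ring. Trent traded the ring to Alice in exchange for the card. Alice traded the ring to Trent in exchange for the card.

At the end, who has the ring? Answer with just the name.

Tracking all object holders:
Start: ring:Rupert, card:Alice
Event 1 (swap ring<->card: now ring:Alice, card:Rupert). State: ring:Alice, card:Rupert
Event 2 (give card: Rupert -> Trent). State: ring:Alice, card:Trent
Event 3 (swap card<->ring: now card:Alice, ring:Trent). State: ring:Trent, card:Alice
Event 4 (swap ring<->card: now ring:Alice, card:Trent). State: ring:Alice, card:Trent
Event 5 (swap ring<->card: now ring:Trent, card:Alice). State: ring:Trent, card:Alice

Final state: ring:Trent, card:Alice
The ring is held by Trent.

Answer: Trent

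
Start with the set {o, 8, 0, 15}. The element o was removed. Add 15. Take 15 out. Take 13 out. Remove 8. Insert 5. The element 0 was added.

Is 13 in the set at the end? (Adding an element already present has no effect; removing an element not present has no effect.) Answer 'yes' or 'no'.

Tracking the set through each operation:
Start: {0, 15, 8, o}
Event 1 (remove o): removed. Set: {0, 15, 8}
Event 2 (add 15): already present, no change. Set: {0, 15, 8}
Event 3 (remove 15): removed. Set: {0, 8}
Event 4 (remove 13): not present, no change. Set: {0, 8}
Event 5 (remove 8): removed. Set: {0}
Event 6 (add 5): added. Set: {0, 5}
Event 7 (add 0): already present, no change. Set: {0, 5}

Final set: {0, 5} (size 2)
13 is NOT in the final set.

Answer: no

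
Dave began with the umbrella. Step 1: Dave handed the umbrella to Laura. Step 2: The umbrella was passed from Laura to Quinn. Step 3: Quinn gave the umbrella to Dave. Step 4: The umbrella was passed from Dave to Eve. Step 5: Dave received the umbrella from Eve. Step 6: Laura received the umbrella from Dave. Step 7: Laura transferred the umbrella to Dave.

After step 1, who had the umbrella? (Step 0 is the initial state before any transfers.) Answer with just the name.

Answer: Laura

Derivation:
Tracking the umbrella holder through step 1:
After step 0 (start): Dave
After step 1: Laura

At step 1, the holder is Laura.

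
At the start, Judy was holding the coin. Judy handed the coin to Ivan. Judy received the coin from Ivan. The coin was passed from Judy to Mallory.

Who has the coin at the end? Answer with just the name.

Tracking the coin through each event:
Start: Judy has the coin.
After event 1: Ivan has the coin.
After event 2: Judy has the coin.
After event 3: Mallory has the coin.

Answer: Mallory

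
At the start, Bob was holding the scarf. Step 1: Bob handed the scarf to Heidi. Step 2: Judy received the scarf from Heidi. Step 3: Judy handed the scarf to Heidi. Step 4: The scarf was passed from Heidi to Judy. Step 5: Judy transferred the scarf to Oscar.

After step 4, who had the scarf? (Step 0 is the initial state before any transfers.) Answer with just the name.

Answer: Judy

Derivation:
Tracking the scarf holder through step 4:
After step 0 (start): Bob
After step 1: Heidi
After step 2: Judy
After step 3: Heidi
After step 4: Judy

At step 4, the holder is Judy.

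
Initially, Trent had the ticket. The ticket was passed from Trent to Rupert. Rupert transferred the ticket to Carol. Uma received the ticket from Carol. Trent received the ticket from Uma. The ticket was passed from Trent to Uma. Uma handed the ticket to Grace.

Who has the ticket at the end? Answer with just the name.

Tracking the ticket through each event:
Start: Trent has the ticket.
After event 1: Rupert has the ticket.
After event 2: Carol has the ticket.
After event 3: Uma has the ticket.
After event 4: Trent has the ticket.
After event 5: Uma has the ticket.
After event 6: Grace has the ticket.

Answer: Grace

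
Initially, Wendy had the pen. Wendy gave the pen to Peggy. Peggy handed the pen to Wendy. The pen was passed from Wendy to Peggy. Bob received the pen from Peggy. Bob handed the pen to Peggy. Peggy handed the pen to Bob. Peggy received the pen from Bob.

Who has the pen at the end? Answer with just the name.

Tracking the pen through each event:
Start: Wendy has the pen.
After event 1: Peggy has the pen.
After event 2: Wendy has the pen.
After event 3: Peggy has the pen.
After event 4: Bob has the pen.
After event 5: Peggy has the pen.
After event 6: Bob has the pen.
After event 7: Peggy has the pen.

Answer: Peggy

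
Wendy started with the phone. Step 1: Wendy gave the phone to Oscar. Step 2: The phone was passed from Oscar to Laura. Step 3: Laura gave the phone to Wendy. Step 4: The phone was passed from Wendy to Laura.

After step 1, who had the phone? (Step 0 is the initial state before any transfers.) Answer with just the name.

Tracking the phone holder through step 1:
After step 0 (start): Wendy
After step 1: Oscar

At step 1, the holder is Oscar.

Answer: Oscar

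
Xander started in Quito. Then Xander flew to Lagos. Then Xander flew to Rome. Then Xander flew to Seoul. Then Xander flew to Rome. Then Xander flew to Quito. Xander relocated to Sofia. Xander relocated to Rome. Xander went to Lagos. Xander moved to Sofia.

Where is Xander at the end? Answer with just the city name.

Answer: Sofia

Derivation:
Tracking Xander's location:
Start: Xander is in Quito.
After move 1: Quito -> Lagos. Xander is in Lagos.
After move 2: Lagos -> Rome. Xander is in Rome.
After move 3: Rome -> Seoul. Xander is in Seoul.
After move 4: Seoul -> Rome. Xander is in Rome.
After move 5: Rome -> Quito. Xander is in Quito.
After move 6: Quito -> Sofia. Xander is in Sofia.
After move 7: Sofia -> Rome. Xander is in Rome.
After move 8: Rome -> Lagos. Xander is in Lagos.
After move 9: Lagos -> Sofia. Xander is in Sofia.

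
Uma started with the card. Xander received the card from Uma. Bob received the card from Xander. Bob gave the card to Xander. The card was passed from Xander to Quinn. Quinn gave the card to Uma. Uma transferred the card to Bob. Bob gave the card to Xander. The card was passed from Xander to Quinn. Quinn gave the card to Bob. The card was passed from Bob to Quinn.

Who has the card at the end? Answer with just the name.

Tracking the card through each event:
Start: Uma has the card.
After event 1: Xander has the card.
After event 2: Bob has the card.
After event 3: Xander has the card.
After event 4: Quinn has the card.
After event 5: Uma has the card.
After event 6: Bob has the card.
After event 7: Xander has the card.
After event 8: Quinn has the card.
After event 9: Bob has the card.
After event 10: Quinn has the card.

Answer: Quinn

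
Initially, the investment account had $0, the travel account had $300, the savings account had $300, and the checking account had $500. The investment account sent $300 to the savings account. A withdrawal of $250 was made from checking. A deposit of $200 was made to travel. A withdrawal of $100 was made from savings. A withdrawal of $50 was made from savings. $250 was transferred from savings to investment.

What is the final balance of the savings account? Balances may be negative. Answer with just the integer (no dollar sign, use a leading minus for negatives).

Answer: 200

Derivation:
Tracking account balances step by step:
Start: investment=0, travel=300, savings=300, checking=500
Event 1 (transfer 300 investment -> savings): investment: 0 - 300 = -300, savings: 300 + 300 = 600. Balances: investment=-300, travel=300, savings=600, checking=500
Event 2 (withdraw 250 from checking): checking: 500 - 250 = 250. Balances: investment=-300, travel=300, savings=600, checking=250
Event 3 (deposit 200 to travel): travel: 300 + 200 = 500. Balances: investment=-300, travel=500, savings=600, checking=250
Event 4 (withdraw 100 from savings): savings: 600 - 100 = 500. Balances: investment=-300, travel=500, savings=500, checking=250
Event 5 (withdraw 50 from savings): savings: 500 - 50 = 450. Balances: investment=-300, travel=500, savings=450, checking=250
Event 6 (transfer 250 savings -> investment): savings: 450 - 250 = 200, investment: -300 + 250 = -50. Balances: investment=-50, travel=500, savings=200, checking=250

Final balance of savings: 200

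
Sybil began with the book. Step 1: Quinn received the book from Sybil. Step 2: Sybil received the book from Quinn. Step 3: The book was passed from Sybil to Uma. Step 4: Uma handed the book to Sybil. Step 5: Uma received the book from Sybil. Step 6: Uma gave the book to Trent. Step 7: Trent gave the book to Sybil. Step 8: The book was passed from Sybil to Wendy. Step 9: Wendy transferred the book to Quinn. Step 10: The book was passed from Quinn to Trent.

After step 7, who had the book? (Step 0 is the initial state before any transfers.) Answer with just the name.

Tracking the book holder through step 7:
After step 0 (start): Sybil
After step 1: Quinn
After step 2: Sybil
After step 3: Uma
After step 4: Sybil
After step 5: Uma
After step 6: Trent
After step 7: Sybil

At step 7, the holder is Sybil.

Answer: Sybil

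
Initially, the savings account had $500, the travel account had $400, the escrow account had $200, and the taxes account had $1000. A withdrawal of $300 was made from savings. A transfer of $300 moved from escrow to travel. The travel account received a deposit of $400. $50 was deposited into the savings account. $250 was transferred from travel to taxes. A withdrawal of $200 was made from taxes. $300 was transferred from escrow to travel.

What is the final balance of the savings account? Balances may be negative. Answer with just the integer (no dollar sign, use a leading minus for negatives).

Answer: 250

Derivation:
Tracking account balances step by step:
Start: savings=500, travel=400, escrow=200, taxes=1000
Event 1 (withdraw 300 from savings): savings: 500 - 300 = 200. Balances: savings=200, travel=400, escrow=200, taxes=1000
Event 2 (transfer 300 escrow -> travel): escrow: 200 - 300 = -100, travel: 400 + 300 = 700. Balances: savings=200, travel=700, escrow=-100, taxes=1000
Event 3 (deposit 400 to travel): travel: 700 + 400 = 1100. Balances: savings=200, travel=1100, escrow=-100, taxes=1000
Event 4 (deposit 50 to savings): savings: 200 + 50 = 250. Balances: savings=250, travel=1100, escrow=-100, taxes=1000
Event 5 (transfer 250 travel -> taxes): travel: 1100 - 250 = 850, taxes: 1000 + 250 = 1250. Balances: savings=250, travel=850, escrow=-100, taxes=1250
Event 6 (withdraw 200 from taxes): taxes: 1250 - 200 = 1050. Balances: savings=250, travel=850, escrow=-100, taxes=1050
Event 7 (transfer 300 escrow -> travel): escrow: -100 - 300 = -400, travel: 850 + 300 = 1150. Balances: savings=250, travel=1150, escrow=-400, taxes=1050

Final balance of savings: 250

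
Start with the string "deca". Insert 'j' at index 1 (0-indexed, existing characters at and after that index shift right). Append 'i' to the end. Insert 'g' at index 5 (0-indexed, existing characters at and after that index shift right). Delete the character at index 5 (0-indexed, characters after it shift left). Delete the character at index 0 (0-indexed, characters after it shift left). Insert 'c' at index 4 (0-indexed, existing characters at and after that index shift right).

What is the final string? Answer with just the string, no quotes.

Answer: jecaci

Derivation:
Applying each edit step by step:
Start: "deca"
Op 1 (insert 'j' at idx 1): "deca" -> "djeca"
Op 2 (append 'i'): "djeca" -> "djecai"
Op 3 (insert 'g' at idx 5): "djecai" -> "djecagi"
Op 4 (delete idx 5 = 'g'): "djecagi" -> "djecai"
Op 5 (delete idx 0 = 'd'): "djecai" -> "jecai"
Op 6 (insert 'c' at idx 4): "jecai" -> "jecaci"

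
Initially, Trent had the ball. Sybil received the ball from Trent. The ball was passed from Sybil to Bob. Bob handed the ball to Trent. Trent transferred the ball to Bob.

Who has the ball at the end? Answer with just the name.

Tracking the ball through each event:
Start: Trent has the ball.
After event 1: Sybil has the ball.
After event 2: Bob has the ball.
After event 3: Trent has the ball.
After event 4: Bob has the ball.

Answer: Bob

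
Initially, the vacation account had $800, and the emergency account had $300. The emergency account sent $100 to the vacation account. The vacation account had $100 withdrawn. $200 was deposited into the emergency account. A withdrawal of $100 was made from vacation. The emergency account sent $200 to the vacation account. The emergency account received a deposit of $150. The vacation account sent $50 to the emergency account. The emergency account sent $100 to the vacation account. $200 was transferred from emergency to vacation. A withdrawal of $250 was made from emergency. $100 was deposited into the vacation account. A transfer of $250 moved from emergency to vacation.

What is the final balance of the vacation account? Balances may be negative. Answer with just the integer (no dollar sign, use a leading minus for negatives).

Tracking account balances step by step:
Start: vacation=800, emergency=300
Event 1 (transfer 100 emergency -> vacation): emergency: 300 - 100 = 200, vacation: 800 + 100 = 900. Balances: vacation=900, emergency=200
Event 2 (withdraw 100 from vacation): vacation: 900 - 100 = 800. Balances: vacation=800, emergency=200
Event 3 (deposit 200 to emergency): emergency: 200 + 200 = 400. Balances: vacation=800, emergency=400
Event 4 (withdraw 100 from vacation): vacation: 800 - 100 = 700. Balances: vacation=700, emergency=400
Event 5 (transfer 200 emergency -> vacation): emergency: 400 - 200 = 200, vacation: 700 + 200 = 900. Balances: vacation=900, emergency=200
Event 6 (deposit 150 to emergency): emergency: 200 + 150 = 350. Balances: vacation=900, emergency=350
Event 7 (transfer 50 vacation -> emergency): vacation: 900 - 50 = 850, emergency: 350 + 50 = 400. Balances: vacation=850, emergency=400
Event 8 (transfer 100 emergency -> vacation): emergency: 400 - 100 = 300, vacation: 850 + 100 = 950. Balances: vacation=950, emergency=300
Event 9 (transfer 200 emergency -> vacation): emergency: 300 - 200 = 100, vacation: 950 + 200 = 1150. Balances: vacation=1150, emergency=100
Event 10 (withdraw 250 from emergency): emergency: 100 - 250 = -150. Balances: vacation=1150, emergency=-150
Event 11 (deposit 100 to vacation): vacation: 1150 + 100 = 1250. Balances: vacation=1250, emergency=-150
Event 12 (transfer 250 emergency -> vacation): emergency: -150 - 250 = -400, vacation: 1250 + 250 = 1500. Balances: vacation=1500, emergency=-400

Final balance of vacation: 1500

Answer: 1500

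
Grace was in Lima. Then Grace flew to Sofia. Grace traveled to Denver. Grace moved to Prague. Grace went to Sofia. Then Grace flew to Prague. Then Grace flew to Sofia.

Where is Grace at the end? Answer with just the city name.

Answer: Sofia

Derivation:
Tracking Grace's location:
Start: Grace is in Lima.
After move 1: Lima -> Sofia. Grace is in Sofia.
After move 2: Sofia -> Denver. Grace is in Denver.
After move 3: Denver -> Prague. Grace is in Prague.
After move 4: Prague -> Sofia. Grace is in Sofia.
After move 5: Sofia -> Prague. Grace is in Prague.
After move 6: Prague -> Sofia. Grace is in Sofia.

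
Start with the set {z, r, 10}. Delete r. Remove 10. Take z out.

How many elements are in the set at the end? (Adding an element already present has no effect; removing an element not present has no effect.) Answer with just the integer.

Tracking the set through each operation:
Start: {10, r, z}
Event 1 (remove r): removed. Set: {10, z}
Event 2 (remove 10): removed. Set: {z}
Event 3 (remove z): removed. Set: {}

Final set: {} (size 0)

Answer: 0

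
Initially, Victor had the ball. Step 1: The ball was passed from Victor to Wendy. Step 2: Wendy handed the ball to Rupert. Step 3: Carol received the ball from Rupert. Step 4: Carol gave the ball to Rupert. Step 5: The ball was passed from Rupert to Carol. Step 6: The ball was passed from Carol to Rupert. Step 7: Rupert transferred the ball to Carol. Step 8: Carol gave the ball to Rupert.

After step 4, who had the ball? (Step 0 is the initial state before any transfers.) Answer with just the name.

Tracking the ball holder through step 4:
After step 0 (start): Victor
After step 1: Wendy
After step 2: Rupert
After step 3: Carol
After step 4: Rupert

At step 4, the holder is Rupert.

Answer: Rupert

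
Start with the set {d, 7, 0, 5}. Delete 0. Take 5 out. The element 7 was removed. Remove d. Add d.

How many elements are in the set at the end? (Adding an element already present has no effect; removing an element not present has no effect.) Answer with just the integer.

Tracking the set through each operation:
Start: {0, 5, 7, d}
Event 1 (remove 0): removed. Set: {5, 7, d}
Event 2 (remove 5): removed. Set: {7, d}
Event 3 (remove 7): removed. Set: {d}
Event 4 (remove d): removed. Set: {}
Event 5 (add d): added. Set: {d}

Final set: {d} (size 1)

Answer: 1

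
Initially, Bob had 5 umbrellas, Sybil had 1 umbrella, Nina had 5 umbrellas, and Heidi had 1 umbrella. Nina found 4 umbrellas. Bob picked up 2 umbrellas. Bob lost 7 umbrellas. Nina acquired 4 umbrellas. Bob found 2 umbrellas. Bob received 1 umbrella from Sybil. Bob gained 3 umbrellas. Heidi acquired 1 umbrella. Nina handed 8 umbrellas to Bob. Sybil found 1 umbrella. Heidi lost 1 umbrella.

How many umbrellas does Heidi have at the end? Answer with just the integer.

Tracking counts step by step:
Start: Bob=5, Sybil=1, Nina=5, Heidi=1
Event 1 (Nina +4): Nina: 5 -> 9. State: Bob=5, Sybil=1, Nina=9, Heidi=1
Event 2 (Bob +2): Bob: 5 -> 7. State: Bob=7, Sybil=1, Nina=9, Heidi=1
Event 3 (Bob -7): Bob: 7 -> 0. State: Bob=0, Sybil=1, Nina=9, Heidi=1
Event 4 (Nina +4): Nina: 9 -> 13. State: Bob=0, Sybil=1, Nina=13, Heidi=1
Event 5 (Bob +2): Bob: 0 -> 2. State: Bob=2, Sybil=1, Nina=13, Heidi=1
Event 6 (Sybil -> Bob, 1): Sybil: 1 -> 0, Bob: 2 -> 3. State: Bob=3, Sybil=0, Nina=13, Heidi=1
Event 7 (Bob +3): Bob: 3 -> 6. State: Bob=6, Sybil=0, Nina=13, Heidi=1
Event 8 (Heidi +1): Heidi: 1 -> 2. State: Bob=6, Sybil=0, Nina=13, Heidi=2
Event 9 (Nina -> Bob, 8): Nina: 13 -> 5, Bob: 6 -> 14. State: Bob=14, Sybil=0, Nina=5, Heidi=2
Event 10 (Sybil +1): Sybil: 0 -> 1. State: Bob=14, Sybil=1, Nina=5, Heidi=2
Event 11 (Heidi -1): Heidi: 2 -> 1. State: Bob=14, Sybil=1, Nina=5, Heidi=1

Heidi's final count: 1

Answer: 1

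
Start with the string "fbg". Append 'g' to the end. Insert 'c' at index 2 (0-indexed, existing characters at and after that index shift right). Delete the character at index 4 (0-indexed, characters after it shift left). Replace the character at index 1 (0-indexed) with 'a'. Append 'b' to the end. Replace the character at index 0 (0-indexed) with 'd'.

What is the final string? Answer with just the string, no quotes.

Applying each edit step by step:
Start: "fbg"
Op 1 (append 'g'): "fbg" -> "fbgg"
Op 2 (insert 'c' at idx 2): "fbgg" -> "fbcgg"
Op 3 (delete idx 4 = 'g'): "fbcgg" -> "fbcg"
Op 4 (replace idx 1: 'b' -> 'a'): "fbcg" -> "facg"
Op 5 (append 'b'): "facg" -> "facgb"
Op 6 (replace idx 0: 'f' -> 'd'): "facgb" -> "dacgb"

Answer: dacgb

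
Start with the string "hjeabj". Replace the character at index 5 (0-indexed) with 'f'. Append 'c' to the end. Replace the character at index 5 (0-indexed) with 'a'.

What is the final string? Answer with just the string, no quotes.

Answer: hjeabac

Derivation:
Applying each edit step by step:
Start: "hjeabj"
Op 1 (replace idx 5: 'j' -> 'f'): "hjeabj" -> "hjeabf"
Op 2 (append 'c'): "hjeabf" -> "hjeabfc"
Op 3 (replace idx 5: 'f' -> 'a'): "hjeabfc" -> "hjeabac"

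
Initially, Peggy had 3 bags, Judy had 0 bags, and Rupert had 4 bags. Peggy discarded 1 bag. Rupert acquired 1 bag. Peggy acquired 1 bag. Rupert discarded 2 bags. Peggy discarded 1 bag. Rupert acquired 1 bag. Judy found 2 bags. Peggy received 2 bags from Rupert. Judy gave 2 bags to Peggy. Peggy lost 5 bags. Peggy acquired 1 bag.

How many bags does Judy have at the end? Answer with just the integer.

Answer: 0

Derivation:
Tracking counts step by step:
Start: Peggy=3, Judy=0, Rupert=4
Event 1 (Peggy -1): Peggy: 3 -> 2. State: Peggy=2, Judy=0, Rupert=4
Event 2 (Rupert +1): Rupert: 4 -> 5. State: Peggy=2, Judy=0, Rupert=5
Event 3 (Peggy +1): Peggy: 2 -> 3. State: Peggy=3, Judy=0, Rupert=5
Event 4 (Rupert -2): Rupert: 5 -> 3. State: Peggy=3, Judy=0, Rupert=3
Event 5 (Peggy -1): Peggy: 3 -> 2. State: Peggy=2, Judy=0, Rupert=3
Event 6 (Rupert +1): Rupert: 3 -> 4. State: Peggy=2, Judy=0, Rupert=4
Event 7 (Judy +2): Judy: 0 -> 2. State: Peggy=2, Judy=2, Rupert=4
Event 8 (Rupert -> Peggy, 2): Rupert: 4 -> 2, Peggy: 2 -> 4. State: Peggy=4, Judy=2, Rupert=2
Event 9 (Judy -> Peggy, 2): Judy: 2 -> 0, Peggy: 4 -> 6. State: Peggy=6, Judy=0, Rupert=2
Event 10 (Peggy -5): Peggy: 6 -> 1. State: Peggy=1, Judy=0, Rupert=2
Event 11 (Peggy +1): Peggy: 1 -> 2. State: Peggy=2, Judy=0, Rupert=2

Judy's final count: 0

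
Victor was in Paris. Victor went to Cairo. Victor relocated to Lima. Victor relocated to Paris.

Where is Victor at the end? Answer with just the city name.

Answer: Paris

Derivation:
Tracking Victor's location:
Start: Victor is in Paris.
After move 1: Paris -> Cairo. Victor is in Cairo.
After move 2: Cairo -> Lima. Victor is in Lima.
After move 3: Lima -> Paris. Victor is in Paris.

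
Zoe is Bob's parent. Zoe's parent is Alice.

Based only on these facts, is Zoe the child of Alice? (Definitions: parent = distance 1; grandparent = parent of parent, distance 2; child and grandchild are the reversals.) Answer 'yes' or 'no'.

Reconstructing the parent chain from the given facts:
  Alice -> Zoe -> Bob
(each arrow means 'parent of the next')
Positions in the chain (0 = top):
  position of Alice: 0
  position of Zoe: 1
  position of Bob: 2

Zoe is at position 1, Alice is at position 0; signed distance (j - i) = -1.
'child' requires j - i = -1. Actual distance is -1, so the relation HOLDS.

Answer: yes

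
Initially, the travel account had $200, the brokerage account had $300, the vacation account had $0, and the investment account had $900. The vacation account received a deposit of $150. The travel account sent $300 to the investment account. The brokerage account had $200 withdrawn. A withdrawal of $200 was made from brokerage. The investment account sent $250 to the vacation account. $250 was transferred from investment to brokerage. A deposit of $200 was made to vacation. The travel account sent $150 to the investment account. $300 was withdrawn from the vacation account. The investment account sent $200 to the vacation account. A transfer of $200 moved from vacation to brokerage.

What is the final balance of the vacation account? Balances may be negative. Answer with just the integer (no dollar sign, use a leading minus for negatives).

Tracking account balances step by step:
Start: travel=200, brokerage=300, vacation=0, investment=900
Event 1 (deposit 150 to vacation): vacation: 0 + 150 = 150. Balances: travel=200, brokerage=300, vacation=150, investment=900
Event 2 (transfer 300 travel -> investment): travel: 200 - 300 = -100, investment: 900 + 300 = 1200. Balances: travel=-100, brokerage=300, vacation=150, investment=1200
Event 3 (withdraw 200 from brokerage): brokerage: 300 - 200 = 100. Balances: travel=-100, brokerage=100, vacation=150, investment=1200
Event 4 (withdraw 200 from brokerage): brokerage: 100 - 200 = -100. Balances: travel=-100, brokerage=-100, vacation=150, investment=1200
Event 5 (transfer 250 investment -> vacation): investment: 1200 - 250 = 950, vacation: 150 + 250 = 400. Balances: travel=-100, brokerage=-100, vacation=400, investment=950
Event 6 (transfer 250 investment -> brokerage): investment: 950 - 250 = 700, brokerage: -100 + 250 = 150. Balances: travel=-100, brokerage=150, vacation=400, investment=700
Event 7 (deposit 200 to vacation): vacation: 400 + 200 = 600. Balances: travel=-100, brokerage=150, vacation=600, investment=700
Event 8 (transfer 150 travel -> investment): travel: -100 - 150 = -250, investment: 700 + 150 = 850. Balances: travel=-250, brokerage=150, vacation=600, investment=850
Event 9 (withdraw 300 from vacation): vacation: 600 - 300 = 300. Balances: travel=-250, brokerage=150, vacation=300, investment=850
Event 10 (transfer 200 investment -> vacation): investment: 850 - 200 = 650, vacation: 300 + 200 = 500. Balances: travel=-250, brokerage=150, vacation=500, investment=650
Event 11 (transfer 200 vacation -> brokerage): vacation: 500 - 200 = 300, brokerage: 150 + 200 = 350. Balances: travel=-250, brokerage=350, vacation=300, investment=650

Final balance of vacation: 300

Answer: 300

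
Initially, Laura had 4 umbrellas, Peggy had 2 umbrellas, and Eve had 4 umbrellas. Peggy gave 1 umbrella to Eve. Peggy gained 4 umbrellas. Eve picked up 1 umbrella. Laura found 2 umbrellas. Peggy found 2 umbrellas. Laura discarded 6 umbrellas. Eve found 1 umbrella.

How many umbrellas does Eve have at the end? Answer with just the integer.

Tracking counts step by step:
Start: Laura=4, Peggy=2, Eve=4
Event 1 (Peggy -> Eve, 1): Peggy: 2 -> 1, Eve: 4 -> 5. State: Laura=4, Peggy=1, Eve=5
Event 2 (Peggy +4): Peggy: 1 -> 5. State: Laura=4, Peggy=5, Eve=5
Event 3 (Eve +1): Eve: 5 -> 6. State: Laura=4, Peggy=5, Eve=6
Event 4 (Laura +2): Laura: 4 -> 6. State: Laura=6, Peggy=5, Eve=6
Event 5 (Peggy +2): Peggy: 5 -> 7. State: Laura=6, Peggy=7, Eve=6
Event 6 (Laura -6): Laura: 6 -> 0. State: Laura=0, Peggy=7, Eve=6
Event 7 (Eve +1): Eve: 6 -> 7. State: Laura=0, Peggy=7, Eve=7

Eve's final count: 7

Answer: 7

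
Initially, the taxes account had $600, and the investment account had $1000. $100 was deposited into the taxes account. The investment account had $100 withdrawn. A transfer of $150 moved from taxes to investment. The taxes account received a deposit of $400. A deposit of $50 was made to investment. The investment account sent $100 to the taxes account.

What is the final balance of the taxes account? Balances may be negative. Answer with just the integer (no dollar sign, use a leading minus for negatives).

Tracking account balances step by step:
Start: taxes=600, investment=1000
Event 1 (deposit 100 to taxes): taxes: 600 + 100 = 700. Balances: taxes=700, investment=1000
Event 2 (withdraw 100 from investment): investment: 1000 - 100 = 900. Balances: taxes=700, investment=900
Event 3 (transfer 150 taxes -> investment): taxes: 700 - 150 = 550, investment: 900 + 150 = 1050. Balances: taxes=550, investment=1050
Event 4 (deposit 400 to taxes): taxes: 550 + 400 = 950. Balances: taxes=950, investment=1050
Event 5 (deposit 50 to investment): investment: 1050 + 50 = 1100. Balances: taxes=950, investment=1100
Event 6 (transfer 100 investment -> taxes): investment: 1100 - 100 = 1000, taxes: 950 + 100 = 1050. Balances: taxes=1050, investment=1000

Final balance of taxes: 1050

Answer: 1050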